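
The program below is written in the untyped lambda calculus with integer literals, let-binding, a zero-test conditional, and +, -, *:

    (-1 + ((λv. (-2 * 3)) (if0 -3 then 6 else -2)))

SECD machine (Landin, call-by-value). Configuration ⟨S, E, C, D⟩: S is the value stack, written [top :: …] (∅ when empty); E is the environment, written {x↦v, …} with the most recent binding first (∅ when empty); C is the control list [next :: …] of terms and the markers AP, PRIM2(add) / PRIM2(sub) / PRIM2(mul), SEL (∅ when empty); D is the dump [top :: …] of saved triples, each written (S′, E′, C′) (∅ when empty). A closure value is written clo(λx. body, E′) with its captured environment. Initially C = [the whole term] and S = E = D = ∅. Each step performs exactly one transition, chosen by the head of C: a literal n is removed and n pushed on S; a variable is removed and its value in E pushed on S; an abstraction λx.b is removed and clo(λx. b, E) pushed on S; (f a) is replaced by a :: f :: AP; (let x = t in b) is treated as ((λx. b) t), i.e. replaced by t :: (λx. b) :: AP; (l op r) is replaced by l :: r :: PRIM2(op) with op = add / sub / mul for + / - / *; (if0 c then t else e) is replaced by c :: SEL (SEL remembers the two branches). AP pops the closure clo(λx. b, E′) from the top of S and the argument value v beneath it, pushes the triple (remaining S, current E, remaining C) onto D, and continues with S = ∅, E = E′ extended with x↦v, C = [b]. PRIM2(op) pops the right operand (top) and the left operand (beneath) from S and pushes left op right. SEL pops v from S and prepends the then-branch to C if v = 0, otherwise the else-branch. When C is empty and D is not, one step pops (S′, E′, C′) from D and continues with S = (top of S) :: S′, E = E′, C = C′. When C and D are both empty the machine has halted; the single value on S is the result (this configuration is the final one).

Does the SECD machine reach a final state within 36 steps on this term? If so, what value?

Answer: -7

Machine steps:
0. [S=∅ | E=∅ | C=[(-1 + ((λv. (-2 * 3)) (if0 -3 then 6 else -2)))] | D=∅]
1. [S=∅ | E=∅ | C=[-1 :: ((λv. (-2 * 3)) (if0 -3 then 6 else -2)) :: PRIM2(add)] | D=∅]
2. [S=[-1] | E=∅ | C=[((λv. (-2 * 3)) (if0 -3 then 6 else -2)) :: PRIM2(add)] | D=∅]
3. [S=[-1] | E=∅ | C=[(if0 -3 then 6 else -2) :: (λv. (-2 * 3)) :: AP :: PRIM2(add)] | D=∅]
4. [S=[-1] | E=∅ | C=[-3 :: SEL :: (λv. (-2 * 3)) :: AP :: PRIM2(add)] | D=∅]
5. [S=[-3 :: -1] | E=∅ | C=[SEL :: (λv. (-2 * 3)) :: AP :: PRIM2(add)] | D=∅]
6. [S=[-1] | E=∅ | C=[-2 :: (λv. (-2 * 3)) :: AP :: PRIM2(add)] | D=∅]
7. [S=[-2 :: -1] | E=∅ | C=[(λv. (-2 * 3)) :: AP :: PRIM2(add)] | D=∅]
8. [S=[clo(λv. (-2 * 3), ∅) :: -2 :: -1] | E=∅ | C=[AP :: PRIM2(add)] | D=∅]
9. [S=∅ | E={v↦-2} | C=[(-2 * 3)] | D=[([-1], ∅, [PRIM2(add)])]]
10. [S=∅ | E={v↦-2} | C=[-2 :: 3 :: PRIM2(mul)] | D=[([-1], ∅, [PRIM2(add)])]]
11. [S=[-2] | E={v↦-2} | C=[3 :: PRIM2(mul)] | D=[([-1], ∅, [PRIM2(add)])]]
12. [S=[3 :: -2] | E={v↦-2} | C=[PRIM2(mul)] | D=[([-1], ∅, [PRIM2(add)])]]
13. [S=[-6] | E={v↦-2} | C=∅ | D=[([-1], ∅, [PRIM2(add)])]]
14. [S=[-6 :: -1] | E=∅ | C=[PRIM2(add)] | D=∅]
15. [S=[-7] | E=∅ | C=∅ | D=∅]
→ final value -7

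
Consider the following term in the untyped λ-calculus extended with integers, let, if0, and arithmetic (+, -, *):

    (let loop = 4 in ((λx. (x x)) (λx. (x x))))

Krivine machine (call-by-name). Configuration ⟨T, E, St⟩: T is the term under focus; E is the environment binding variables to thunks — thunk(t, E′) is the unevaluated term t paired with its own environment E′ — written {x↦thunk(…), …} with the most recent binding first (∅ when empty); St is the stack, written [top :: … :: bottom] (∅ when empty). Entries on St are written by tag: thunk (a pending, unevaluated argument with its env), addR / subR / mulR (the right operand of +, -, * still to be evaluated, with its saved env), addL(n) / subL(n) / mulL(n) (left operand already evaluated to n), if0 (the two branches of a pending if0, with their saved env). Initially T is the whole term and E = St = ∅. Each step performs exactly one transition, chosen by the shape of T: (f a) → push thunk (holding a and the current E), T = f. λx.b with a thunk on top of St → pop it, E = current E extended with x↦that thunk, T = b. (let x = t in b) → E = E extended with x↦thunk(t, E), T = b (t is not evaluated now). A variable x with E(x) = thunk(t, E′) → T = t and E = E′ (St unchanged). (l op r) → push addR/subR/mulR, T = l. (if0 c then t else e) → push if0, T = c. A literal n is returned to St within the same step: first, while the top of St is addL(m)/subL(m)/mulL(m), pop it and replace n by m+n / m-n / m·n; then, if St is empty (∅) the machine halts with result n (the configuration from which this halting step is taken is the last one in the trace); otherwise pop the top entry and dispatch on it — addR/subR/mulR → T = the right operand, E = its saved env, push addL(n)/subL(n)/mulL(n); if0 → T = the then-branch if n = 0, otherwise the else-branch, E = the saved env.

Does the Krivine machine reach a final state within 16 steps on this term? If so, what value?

Answer: DIVERGES (no final state within 16 steps)

Machine steps:
[0] <T=(let loop = 4 in ((λx. (x x)) (λx. (x x)))), E=∅, St=∅>
[1] <T=((λx. (x x)) (λx. (x x))), E={loop↦thunk(4, ∅)}, St=∅>
[2] <T=(λx. (x x)), E={loop↦thunk(4, ∅)}, St=[thunk]>
[3] <T=(x x), E={x↦thunk((λx. (x x)), {loop↦thunk(4, ∅)}), loop↦thunk(4, ∅)}, St=∅>
[4] <T=x, E={x↦thunk((λx. (x x)), {loop↦thunk(4, ∅)}), loop↦thunk(4, ∅)}, St=[thunk]>
[5] <T=(λx. (x x)), E={loop↦thunk(4, ∅)}, St=[thunk]>
[6] <T=(x x), E={x↦thunk(x, {x↦thunk((λx. (x x)), {loop↦thunk(4, ∅)}), loop↦thunk(4, ∅)}), loop↦thunk(4, ∅)}, St=∅>
[7] <T=x, E={x↦thunk(x, {x↦thunk((λx. (x x)), {loop↦thunk(4, ∅)}), loop↦thunk(4, ∅)}), loop↦thunk(4, ∅)}, St=[thunk]>
[8] <T=x, E={x↦thunk((λx. (x x)), {loop↦thunk(4, ∅)}), loop↦thunk(4, ∅)}, St=[thunk]>
[9] <T=(λx. (x x)), E={loop↦thunk(4, ∅)}, St=[thunk]>
[10] <T=(x x), E={x↦thunk(x, {x↦thunk(x, {x↦thunk((λx. (x x)), {loop↦thunk(4, ∅)}), loop↦thunk(4, ∅)}), loop↦thunk(4, ∅)}), loop↦thunk(4, ∅)}, St=∅>
[11] <T=x, E={x↦thunk(x, {x↦thunk(x, {x↦thunk((λx. (x x)), {loop↦thunk(4, ∅)}), loop↦thunk(4, ∅)}), loop↦thunk(4, ∅)}), loop↦thunk(4, ∅)}, St=[thunk]>
[12] <T=x, E={x↦thunk(x, {x↦thunk((λx. (x x)), {loop↦thunk(4, ∅)}), loop↦thunk(4, ∅)}), loop↦thunk(4, ∅)}, St=[thunk]>
[13] <T=x, E={x↦thunk((λx. (x x)), {loop↦thunk(4, ∅)}), loop↦thunk(4, ∅)}, St=[thunk]>
[14] <T=(λx. (x x)), E={loop↦thunk(4, ∅)}, St=[thunk]>
[15] <T=(x x), E={x↦thunk(x, {x↦thunk(x, {x↦thunk(x, {x↦thunk((λx. (x x)), {loop↦thunk(4, ∅)}), loop↦thunk(4, ∅)}), loop↦thunk(4, ∅)}), loop↦thunk(4, ∅)}), loop↦thunk(4, ∅)}, St=∅>
[16] <T=x, E={x↦thunk(x, {x↦thunk(x, {x↦thunk(x, {x↦thunk((λx. (x x)), {loop↦thunk(4, ∅)}), loop↦thunk(4, ∅)}), loop↦thunk(4, ∅)}), loop↦thunk(4, ∅)}), loop↦thunk(4, ∅)}, St=[thunk]>
→ 16 transitions taken and the configuration is still not final: no result within 16 steps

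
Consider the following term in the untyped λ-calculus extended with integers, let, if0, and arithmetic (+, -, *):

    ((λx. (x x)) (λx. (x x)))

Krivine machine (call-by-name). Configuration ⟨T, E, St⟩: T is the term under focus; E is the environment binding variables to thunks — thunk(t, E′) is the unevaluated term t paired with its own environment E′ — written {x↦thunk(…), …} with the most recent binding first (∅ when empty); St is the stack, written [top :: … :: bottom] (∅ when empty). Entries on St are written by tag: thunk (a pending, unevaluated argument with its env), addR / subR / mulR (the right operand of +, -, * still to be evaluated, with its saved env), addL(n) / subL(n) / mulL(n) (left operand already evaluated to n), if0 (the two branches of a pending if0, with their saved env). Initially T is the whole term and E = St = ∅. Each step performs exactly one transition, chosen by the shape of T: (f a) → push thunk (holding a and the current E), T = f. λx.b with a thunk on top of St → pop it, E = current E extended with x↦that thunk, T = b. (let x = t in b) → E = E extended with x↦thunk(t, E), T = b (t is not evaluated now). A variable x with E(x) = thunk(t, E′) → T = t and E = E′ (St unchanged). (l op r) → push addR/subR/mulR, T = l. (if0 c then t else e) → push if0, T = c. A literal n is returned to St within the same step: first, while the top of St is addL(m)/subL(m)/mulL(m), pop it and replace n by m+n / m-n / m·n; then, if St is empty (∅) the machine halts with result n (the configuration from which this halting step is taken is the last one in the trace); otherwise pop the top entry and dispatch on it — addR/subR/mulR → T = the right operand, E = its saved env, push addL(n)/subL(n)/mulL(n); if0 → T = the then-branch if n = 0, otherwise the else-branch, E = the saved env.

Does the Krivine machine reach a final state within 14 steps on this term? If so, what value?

Answer: DIVERGES (no final state within 14 steps)

Derivation:
0. ⟨T=((λx. (x x)) (λx. (x x))); E=∅; St=∅⟩
1. ⟨T=(λx. (x x)); E=∅; St=[thunk]⟩
2. ⟨T=(x x); E={x↦thunk((λx. (x x)), ∅)}; St=∅⟩
3. ⟨T=x; E={x↦thunk((λx. (x x)), ∅)}; St=[thunk]⟩
4. ⟨T=(λx. (x x)); E=∅; St=[thunk]⟩
5. ⟨T=(x x); E={x↦thunk(x, {x↦thunk((λx. (x x)), ∅)})}; St=∅⟩
6. ⟨T=x; E={x↦thunk(x, {x↦thunk((λx. (x x)), ∅)})}; St=[thunk]⟩
7. ⟨T=x; E={x↦thunk((λx. (x x)), ∅)}; St=[thunk]⟩
8. ⟨T=(λx. (x x)); E=∅; St=[thunk]⟩
9. ⟨T=(x x); E={x↦thunk(x, {x↦thunk(x, {x↦thunk((λx. (x x)), ∅)})})}; St=∅⟩
10. ⟨T=x; E={x↦thunk(x, {x↦thunk(x, {x↦thunk((λx. (x x)), ∅)})})}; St=[thunk]⟩
11. ⟨T=x; E={x↦thunk(x, {x↦thunk((λx. (x x)), ∅)})}; St=[thunk]⟩
12. ⟨T=x; E={x↦thunk((λx. (x x)), ∅)}; St=[thunk]⟩
13. ⟨T=(λx. (x x)); E=∅; St=[thunk]⟩
14. ⟨T=(x x); E={x↦thunk(x, {x↦thunk(x, {x↦thunk(x, {x↦thunk((λx. (x x)), ∅)})})})}; St=∅⟩
→ 14 transitions taken and the configuration is still not final: no result within 14 steps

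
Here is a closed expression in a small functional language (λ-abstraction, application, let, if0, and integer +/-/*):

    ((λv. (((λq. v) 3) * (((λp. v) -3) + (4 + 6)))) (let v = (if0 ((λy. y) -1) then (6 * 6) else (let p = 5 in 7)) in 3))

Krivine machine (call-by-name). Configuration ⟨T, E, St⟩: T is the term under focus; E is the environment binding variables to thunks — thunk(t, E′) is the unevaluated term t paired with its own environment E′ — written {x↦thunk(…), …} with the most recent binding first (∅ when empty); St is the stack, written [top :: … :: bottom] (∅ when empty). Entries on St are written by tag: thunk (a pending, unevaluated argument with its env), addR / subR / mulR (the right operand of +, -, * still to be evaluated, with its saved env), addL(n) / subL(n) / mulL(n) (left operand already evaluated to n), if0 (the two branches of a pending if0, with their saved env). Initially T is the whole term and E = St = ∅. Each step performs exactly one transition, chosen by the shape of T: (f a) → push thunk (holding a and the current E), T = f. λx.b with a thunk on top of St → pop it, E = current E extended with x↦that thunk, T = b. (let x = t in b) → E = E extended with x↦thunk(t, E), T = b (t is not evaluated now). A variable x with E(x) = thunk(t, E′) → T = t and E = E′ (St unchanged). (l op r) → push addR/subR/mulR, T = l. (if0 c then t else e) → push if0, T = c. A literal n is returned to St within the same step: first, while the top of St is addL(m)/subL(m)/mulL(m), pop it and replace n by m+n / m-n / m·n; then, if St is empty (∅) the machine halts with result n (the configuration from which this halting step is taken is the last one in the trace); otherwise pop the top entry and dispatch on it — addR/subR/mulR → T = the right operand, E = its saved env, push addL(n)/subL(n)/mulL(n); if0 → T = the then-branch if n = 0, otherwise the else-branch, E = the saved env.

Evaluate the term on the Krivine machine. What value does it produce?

Answer: 39

Machine steps:
0. <T=((λv. (((λq. v) 3) * (((λp. v) -3) + (4 + 6)))) (let v = (if0 ((λy. y) -1) then (6 * 6) else (let p = 5 in 7)) in 3)), E=∅, St=∅>
1. <T=(λv. (((λq. v) 3) * (((λp. v) -3) + (4 + 6)))), E=∅, St=[thunk]>
2. <T=(((λq. v) 3) * (((λp. v) -3) + (4 + 6))), E={v↦thunk((let v = (if0 ((λy. y) -1) then (6 * 6) else (let p = 5 in 7)) in 3), ∅)}, St=∅>
3. <T=((λq. v) 3), E={v↦thunk((let v = (if0 ((λy. y) -1) then (6 * 6) else (let p = 5 in 7)) in 3), ∅)}, St=[mulR]>
4. <T=(λq. v), E={v↦thunk((let v = (if0 ((λy. y) -1) then (6 * 6) else (let p = 5 in 7)) in 3), ∅)}, St=[thunk :: mulR]>
5. <T=v, E={q↦thunk(3, {v↦thunk((let v = (if0 ((λy. y) -1) then (6 * 6) else (let p = 5 in 7)) in 3), ∅)}), v↦thunk((let v = (if0 ((λy. y) -1) then (6 * 6) else (let p = 5 in 7)) in 3), ∅)}, St=[mulR]>
6. <T=(let v = (if0 ((λy. y) -1) then (6 * 6) else (let p = 5 in 7)) in 3), E=∅, St=[mulR]>
7. <T=3, E={v↦thunk((if0 ((λy. y) -1) then (6 * 6) else (let p = 5 in 7)), ∅)}, St=[mulR]>
8. <T=(((λp. v) -3) + (4 + 6)), E={v↦thunk((let v = (if0 ((λy. y) -1) then (6 * 6) else (let p = 5 in 7)) in 3), ∅)}, St=[mulL(3)]>
9. <T=((λp. v) -3), E={v↦thunk((let v = (if0 ((λy. y) -1) then (6 * 6) else (let p = 5 in 7)) in 3), ∅)}, St=[addR :: mulL(3)]>
10. <T=(λp. v), E={v↦thunk((let v = (if0 ((λy. y) -1) then (6 * 6) else (let p = 5 in 7)) in 3), ∅)}, St=[thunk :: addR :: mulL(3)]>
11. <T=v, E={p↦thunk(-3, {v↦thunk((let v = (if0 ((λy. y) -1) then (6 * 6) else (let p = 5 in 7)) in 3), ∅)}), v↦thunk((let v = (if0 ((λy. y) -1) then (6 * 6) else (let p = 5 in 7)) in 3), ∅)}, St=[addR :: mulL(3)]>
12. <T=(let v = (if0 ((λy. y) -1) then (6 * 6) else (let p = 5 in 7)) in 3), E=∅, St=[addR :: mulL(3)]>
13. <T=3, E={v↦thunk((if0 ((λy. y) -1) then (6 * 6) else (let p = 5 in 7)), ∅)}, St=[addR :: mulL(3)]>
14. <T=(4 + 6), E={v↦thunk((let v = (if0 ((λy. y) -1) then (6 * 6) else (let p = 5 in 7)) in 3), ∅)}, St=[addL(3) :: mulL(3)]>
15. <T=4, E={v↦thunk((let v = (if0 ((λy. y) -1) then (6 * 6) else (let p = 5 in 7)) in 3), ∅)}, St=[addR :: addL(3) :: mulL(3)]>
16. <T=6, E={v↦thunk((let v = (if0 ((λy. y) -1) then (6 * 6) else (let p = 5 in 7)) in 3), ∅)}, St=[addL(4) :: addL(3) :: mulL(3)]>
→ final value 39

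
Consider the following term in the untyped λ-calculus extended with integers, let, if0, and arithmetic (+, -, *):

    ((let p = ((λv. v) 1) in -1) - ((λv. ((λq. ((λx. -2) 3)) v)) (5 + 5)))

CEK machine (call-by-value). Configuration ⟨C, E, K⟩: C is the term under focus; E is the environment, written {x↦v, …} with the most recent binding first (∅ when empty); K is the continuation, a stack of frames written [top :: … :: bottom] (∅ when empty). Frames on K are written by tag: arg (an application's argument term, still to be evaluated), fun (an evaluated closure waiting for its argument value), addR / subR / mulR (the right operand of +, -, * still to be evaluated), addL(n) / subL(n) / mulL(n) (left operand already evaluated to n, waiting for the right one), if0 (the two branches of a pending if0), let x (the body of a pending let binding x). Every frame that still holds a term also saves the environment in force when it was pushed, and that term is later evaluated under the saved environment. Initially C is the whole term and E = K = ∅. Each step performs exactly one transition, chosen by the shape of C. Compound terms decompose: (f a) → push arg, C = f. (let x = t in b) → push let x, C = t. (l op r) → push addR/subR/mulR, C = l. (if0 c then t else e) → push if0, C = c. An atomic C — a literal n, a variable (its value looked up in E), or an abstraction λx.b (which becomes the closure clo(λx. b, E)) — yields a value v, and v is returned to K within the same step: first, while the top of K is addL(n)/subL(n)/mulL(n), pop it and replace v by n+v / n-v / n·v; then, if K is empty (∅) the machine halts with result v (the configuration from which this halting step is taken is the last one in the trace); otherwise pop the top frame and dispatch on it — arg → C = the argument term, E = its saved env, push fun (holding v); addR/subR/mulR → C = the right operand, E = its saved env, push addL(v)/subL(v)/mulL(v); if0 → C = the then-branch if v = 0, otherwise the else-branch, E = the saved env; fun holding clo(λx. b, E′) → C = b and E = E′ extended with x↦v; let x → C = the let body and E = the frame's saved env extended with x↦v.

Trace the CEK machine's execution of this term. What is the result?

0. ⟨C=((let p = ((λv. v) 1) in -1) - ((λv. ((λq. ((λx. -2) 3)) v)) (5 + 5))); E=∅; K=∅⟩
1. ⟨C=(let p = ((λv. v) 1) in -1); E=∅; K=[subR]⟩
2. ⟨C=((λv. v) 1); E=∅; K=[let p :: subR]⟩
3. ⟨C=(λv. v); E=∅; K=[arg :: let p :: subR]⟩
4. ⟨C=1; E=∅; K=[fun :: let p :: subR]⟩
5. ⟨C=v; E={v↦1}; K=[let p :: subR]⟩
6. ⟨C=-1; E={p↦1}; K=[subR]⟩
7. ⟨C=((λv. ((λq. ((λx. -2) 3)) v)) (5 + 5)); E=∅; K=[subL(-1)]⟩
8. ⟨C=(λv. ((λq. ((λx. -2) 3)) v)); E=∅; K=[arg :: subL(-1)]⟩
9. ⟨C=(5 + 5); E=∅; K=[fun :: subL(-1)]⟩
10. ⟨C=5; E=∅; K=[addR :: fun :: subL(-1)]⟩
11. ⟨C=5; E=∅; K=[addL(5) :: fun :: subL(-1)]⟩
12. ⟨C=((λq. ((λx. -2) 3)) v); E={v↦10}; K=[subL(-1)]⟩
13. ⟨C=(λq. ((λx. -2) 3)); E={v↦10}; K=[arg :: subL(-1)]⟩
14. ⟨C=v; E={v↦10}; K=[fun :: subL(-1)]⟩
15. ⟨C=((λx. -2) 3); E={q↦10, v↦10}; K=[subL(-1)]⟩
16. ⟨C=(λx. -2); E={q↦10, v↦10}; K=[arg :: subL(-1)]⟩
17. ⟨C=3; E={q↦10, v↦10}; K=[fun :: subL(-1)]⟩
18. ⟨C=-2; E={x↦3, q↦10, v↦10}; K=[subL(-1)]⟩
→ final value 1

Answer: 1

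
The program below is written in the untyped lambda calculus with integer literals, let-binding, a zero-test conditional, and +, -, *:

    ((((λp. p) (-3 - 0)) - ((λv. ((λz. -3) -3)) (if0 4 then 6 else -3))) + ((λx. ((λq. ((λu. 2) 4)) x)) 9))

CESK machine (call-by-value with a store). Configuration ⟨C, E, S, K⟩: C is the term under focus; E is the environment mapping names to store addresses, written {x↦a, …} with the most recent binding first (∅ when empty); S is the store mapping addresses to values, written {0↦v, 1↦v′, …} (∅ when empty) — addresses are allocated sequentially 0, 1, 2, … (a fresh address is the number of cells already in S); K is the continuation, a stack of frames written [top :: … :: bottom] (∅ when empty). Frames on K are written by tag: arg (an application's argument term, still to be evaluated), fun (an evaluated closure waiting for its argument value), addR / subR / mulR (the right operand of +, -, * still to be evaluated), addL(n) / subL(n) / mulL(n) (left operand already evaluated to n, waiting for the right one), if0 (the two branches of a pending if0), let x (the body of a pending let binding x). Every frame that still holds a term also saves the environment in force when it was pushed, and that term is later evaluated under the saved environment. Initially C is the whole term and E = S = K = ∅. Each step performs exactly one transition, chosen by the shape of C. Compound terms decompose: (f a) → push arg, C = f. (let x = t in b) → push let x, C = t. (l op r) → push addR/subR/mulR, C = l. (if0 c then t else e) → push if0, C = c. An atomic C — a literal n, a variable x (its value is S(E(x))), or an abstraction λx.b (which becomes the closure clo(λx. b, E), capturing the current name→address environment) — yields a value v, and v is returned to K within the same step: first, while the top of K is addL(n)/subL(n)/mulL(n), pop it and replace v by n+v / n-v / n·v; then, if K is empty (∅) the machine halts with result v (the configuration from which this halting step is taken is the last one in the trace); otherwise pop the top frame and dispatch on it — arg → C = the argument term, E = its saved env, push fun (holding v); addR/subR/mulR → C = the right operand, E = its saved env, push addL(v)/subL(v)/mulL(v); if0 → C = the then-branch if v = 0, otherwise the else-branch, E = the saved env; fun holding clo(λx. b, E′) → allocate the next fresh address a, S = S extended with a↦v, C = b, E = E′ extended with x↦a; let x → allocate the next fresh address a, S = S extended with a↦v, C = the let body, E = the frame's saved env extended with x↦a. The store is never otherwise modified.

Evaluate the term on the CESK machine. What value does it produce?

Answer: 2

Machine steps:
t=0: ⟨C=((((λp. p) (-3 - 0)) - ((λv. ((λz. -3) -3)) (if0 4 then 6 else -3))) + ((λx. ((λq. ((λu. 2) 4)) x)) 9)); E=∅; S=∅; K=∅⟩
t=1: ⟨C=(((λp. p) (-3 - 0)) - ((λv. ((λz. -3) -3)) (if0 4 then 6 else -3))); E=∅; S=∅; K=[addR]⟩
t=2: ⟨C=((λp. p) (-3 - 0)); E=∅; S=∅; K=[subR :: addR]⟩
t=3: ⟨C=(λp. p); E=∅; S=∅; K=[arg :: subR :: addR]⟩
t=4: ⟨C=(-3 - 0); E=∅; S=∅; K=[fun :: subR :: addR]⟩
t=5: ⟨C=-3; E=∅; S=∅; K=[subR :: fun :: subR :: addR]⟩
t=6: ⟨C=0; E=∅; S=∅; K=[subL(-3) :: fun :: subR :: addR]⟩
t=7: ⟨C=p; E={p↦0}; S={0↦-3}; K=[subR :: addR]⟩
t=8: ⟨C=((λv. ((λz. -3) -3)) (if0 4 then 6 else -3)); E=∅; S={0↦-3}; K=[subL(-3) :: addR]⟩
t=9: ⟨C=(λv. ((λz. -3) -3)); E=∅; S={0↦-3}; K=[arg :: subL(-3) :: addR]⟩
t=10: ⟨C=(if0 4 then 6 else -3); E=∅; S={0↦-3}; K=[fun :: subL(-3) :: addR]⟩
t=11: ⟨C=4; E=∅; S={0↦-3}; K=[if0 :: fun :: subL(-3) :: addR]⟩
t=12: ⟨C=-3; E=∅; S={0↦-3}; K=[fun :: subL(-3) :: addR]⟩
t=13: ⟨C=((λz. -3) -3); E={v↦1}; S={0↦-3, 1↦-3}; K=[subL(-3) :: addR]⟩
t=14: ⟨C=(λz. -3); E={v↦1}; S={0↦-3, 1↦-3}; K=[arg :: subL(-3) :: addR]⟩
t=15: ⟨C=-3; E={v↦1}; S={0↦-3, 1↦-3}; K=[fun :: subL(-3) :: addR]⟩
t=16: ⟨C=-3; E={z↦2, v↦1}; S={0↦-3, 1↦-3, 2↦-3}; K=[subL(-3) :: addR]⟩
t=17: ⟨C=((λx. ((λq. ((λu. 2) 4)) x)) 9); E=∅; S={0↦-3, 1↦-3, 2↦-3}; K=[addL(0)]⟩
t=18: ⟨C=(λx. ((λq. ((λu. 2) 4)) x)); E=∅; S={0↦-3, 1↦-3, 2↦-3}; K=[arg :: addL(0)]⟩
t=19: ⟨C=9; E=∅; S={0↦-3, 1↦-3, 2↦-3}; K=[fun :: addL(0)]⟩
t=20: ⟨C=((λq. ((λu. 2) 4)) x); E={x↦3}; S={0↦-3, 1↦-3, 2↦-3, 3↦9}; K=[addL(0)]⟩
t=21: ⟨C=(λq. ((λu. 2) 4)); E={x↦3}; S={0↦-3, 1↦-3, 2↦-3, 3↦9}; K=[arg :: addL(0)]⟩
t=22: ⟨C=x; E={x↦3}; S={0↦-3, 1↦-3, 2↦-3, 3↦9}; K=[fun :: addL(0)]⟩
t=23: ⟨C=((λu. 2) 4); E={q↦4, x↦3}; S={0↦-3, 1↦-3, 2↦-3, 3↦9, 4↦9}; K=[addL(0)]⟩
t=24: ⟨C=(λu. 2); E={q↦4, x↦3}; S={0↦-3, 1↦-3, 2↦-3, 3↦9, 4↦9}; K=[arg :: addL(0)]⟩
t=25: ⟨C=4; E={q↦4, x↦3}; S={0↦-3, 1↦-3, 2↦-3, 3↦9, 4↦9}; K=[fun :: addL(0)]⟩
t=26: ⟨C=2; E={u↦5, q↦4, x↦3}; S={0↦-3, 1↦-3, 2↦-3, 3↦9, 4↦9, 5↦4}; K=[addL(0)]⟩
→ final value 2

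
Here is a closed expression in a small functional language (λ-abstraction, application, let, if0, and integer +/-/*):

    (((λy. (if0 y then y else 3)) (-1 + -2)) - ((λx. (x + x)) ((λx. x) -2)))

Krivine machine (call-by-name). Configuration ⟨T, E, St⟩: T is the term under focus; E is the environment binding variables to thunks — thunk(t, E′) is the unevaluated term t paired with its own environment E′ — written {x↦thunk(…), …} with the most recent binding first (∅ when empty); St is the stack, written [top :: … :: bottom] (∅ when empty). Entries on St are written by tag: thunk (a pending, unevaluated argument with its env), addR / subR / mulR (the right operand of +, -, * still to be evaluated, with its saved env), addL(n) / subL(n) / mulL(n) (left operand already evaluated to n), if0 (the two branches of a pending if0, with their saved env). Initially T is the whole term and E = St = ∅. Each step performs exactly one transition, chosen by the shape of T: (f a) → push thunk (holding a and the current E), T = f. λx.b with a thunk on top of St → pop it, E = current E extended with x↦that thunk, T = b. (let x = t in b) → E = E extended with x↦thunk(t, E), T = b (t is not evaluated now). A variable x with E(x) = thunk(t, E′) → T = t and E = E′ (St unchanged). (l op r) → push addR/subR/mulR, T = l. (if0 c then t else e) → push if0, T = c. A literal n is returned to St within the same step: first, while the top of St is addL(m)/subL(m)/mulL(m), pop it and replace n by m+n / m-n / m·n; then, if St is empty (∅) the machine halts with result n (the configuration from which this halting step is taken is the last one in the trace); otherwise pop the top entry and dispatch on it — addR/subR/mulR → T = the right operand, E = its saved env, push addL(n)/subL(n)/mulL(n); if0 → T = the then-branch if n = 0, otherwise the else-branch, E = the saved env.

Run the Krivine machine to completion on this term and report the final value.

t=0: ⟨T=(((λy. (if0 y then y else 3)) (-1 + -2)) - ((λx. (x + x)) ((λx. x) -2))); E=∅; St=∅⟩
t=1: ⟨T=((λy. (if0 y then y else 3)) (-1 + -2)); E=∅; St=[subR]⟩
t=2: ⟨T=(λy. (if0 y then y else 3)); E=∅; St=[thunk :: subR]⟩
t=3: ⟨T=(if0 y then y else 3); E={y↦thunk((-1 + -2), ∅)}; St=[subR]⟩
t=4: ⟨T=y; E={y↦thunk((-1 + -2), ∅)}; St=[if0 :: subR]⟩
t=5: ⟨T=(-1 + -2); E=∅; St=[if0 :: subR]⟩
t=6: ⟨T=-1; E=∅; St=[addR :: if0 :: subR]⟩
t=7: ⟨T=-2; E=∅; St=[addL(-1) :: if0 :: subR]⟩
t=8: ⟨T=3; E={y↦thunk((-1 + -2), ∅)}; St=[subR]⟩
t=9: ⟨T=((λx. (x + x)) ((λx. x) -2)); E=∅; St=[subL(3)]⟩
t=10: ⟨T=(λx. (x + x)); E=∅; St=[thunk :: subL(3)]⟩
t=11: ⟨T=(x + x); E={x↦thunk(((λx. x) -2), ∅)}; St=[subL(3)]⟩
t=12: ⟨T=x; E={x↦thunk(((λx. x) -2), ∅)}; St=[addR :: subL(3)]⟩
t=13: ⟨T=((λx. x) -2); E=∅; St=[addR :: subL(3)]⟩
t=14: ⟨T=(λx. x); E=∅; St=[thunk :: addR :: subL(3)]⟩
t=15: ⟨T=x; E={x↦thunk(-2, ∅)}; St=[addR :: subL(3)]⟩
t=16: ⟨T=-2; E=∅; St=[addR :: subL(3)]⟩
t=17: ⟨T=x; E={x↦thunk(((λx. x) -2), ∅)}; St=[addL(-2) :: subL(3)]⟩
t=18: ⟨T=((λx. x) -2); E=∅; St=[addL(-2) :: subL(3)]⟩
t=19: ⟨T=(λx. x); E=∅; St=[thunk :: addL(-2) :: subL(3)]⟩
t=20: ⟨T=x; E={x↦thunk(-2, ∅)}; St=[addL(-2) :: subL(3)]⟩
t=21: ⟨T=-2; E=∅; St=[addL(-2) :: subL(3)]⟩
→ final value 7

Answer: 7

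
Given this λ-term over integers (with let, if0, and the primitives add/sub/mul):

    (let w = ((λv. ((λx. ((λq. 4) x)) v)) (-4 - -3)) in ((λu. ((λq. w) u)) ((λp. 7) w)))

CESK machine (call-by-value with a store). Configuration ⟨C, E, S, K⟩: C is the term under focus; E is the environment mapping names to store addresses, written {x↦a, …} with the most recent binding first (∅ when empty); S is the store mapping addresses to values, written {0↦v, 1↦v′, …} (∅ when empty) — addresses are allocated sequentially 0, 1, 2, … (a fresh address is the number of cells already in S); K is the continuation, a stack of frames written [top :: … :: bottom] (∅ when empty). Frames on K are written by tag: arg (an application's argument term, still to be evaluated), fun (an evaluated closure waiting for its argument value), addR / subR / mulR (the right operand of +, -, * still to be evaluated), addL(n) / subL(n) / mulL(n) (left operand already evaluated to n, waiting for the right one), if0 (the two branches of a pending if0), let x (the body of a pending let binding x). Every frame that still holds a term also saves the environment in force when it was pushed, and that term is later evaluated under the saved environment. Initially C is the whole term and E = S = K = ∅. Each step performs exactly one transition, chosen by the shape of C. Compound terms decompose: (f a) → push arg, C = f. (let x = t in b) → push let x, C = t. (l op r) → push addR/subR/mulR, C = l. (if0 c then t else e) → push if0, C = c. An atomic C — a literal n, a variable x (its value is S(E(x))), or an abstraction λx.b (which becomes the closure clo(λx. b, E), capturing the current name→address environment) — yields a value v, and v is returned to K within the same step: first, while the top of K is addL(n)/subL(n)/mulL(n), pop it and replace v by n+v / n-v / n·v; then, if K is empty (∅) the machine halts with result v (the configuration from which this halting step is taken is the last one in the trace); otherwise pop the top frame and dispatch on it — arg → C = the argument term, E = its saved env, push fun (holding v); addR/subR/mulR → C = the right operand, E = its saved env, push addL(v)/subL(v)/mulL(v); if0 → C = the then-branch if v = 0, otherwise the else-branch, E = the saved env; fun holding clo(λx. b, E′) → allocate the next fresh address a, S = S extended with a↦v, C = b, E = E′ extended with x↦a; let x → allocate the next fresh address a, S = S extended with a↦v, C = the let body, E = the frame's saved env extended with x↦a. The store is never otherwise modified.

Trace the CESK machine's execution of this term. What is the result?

Answer: 4

Execution trace:
[0] ⟨C=(let w = ((λv. ((λx. ((λq. 4) x)) v)) (-4 - -3)) in ((λu. ((λq. w) u)) ((λp. 7) w))); E=∅; S=∅; K=∅⟩
[1] ⟨C=((λv. ((λx. ((λq. 4) x)) v)) (-4 - -3)); E=∅; S=∅; K=[let w]⟩
[2] ⟨C=(λv. ((λx. ((λq. 4) x)) v)); E=∅; S=∅; K=[arg :: let w]⟩
[3] ⟨C=(-4 - -3); E=∅; S=∅; K=[fun :: let w]⟩
[4] ⟨C=-4; E=∅; S=∅; K=[subR :: fun :: let w]⟩
[5] ⟨C=-3; E=∅; S=∅; K=[subL(-4) :: fun :: let w]⟩
[6] ⟨C=((λx. ((λq. 4) x)) v); E={v↦0}; S={0↦-1}; K=[let w]⟩
[7] ⟨C=(λx. ((λq. 4) x)); E={v↦0}; S={0↦-1}; K=[arg :: let w]⟩
[8] ⟨C=v; E={v↦0}; S={0↦-1}; K=[fun :: let w]⟩
[9] ⟨C=((λq. 4) x); E={x↦1, v↦0}; S={0↦-1, 1↦-1}; K=[let w]⟩
[10] ⟨C=(λq. 4); E={x↦1, v↦0}; S={0↦-1, 1↦-1}; K=[arg :: let w]⟩
[11] ⟨C=x; E={x↦1, v↦0}; S={0↦-1, 1↦-1}; K=[fun :: let w]⟩
[12] ⟨C=4; E={q↦2, x↦1, v↦0}; S={0↦-1, 1↦-1, 2↦-1}; K=[let w]⟩
[13] ⟨C=((λu. ((λq. w) u)) ((λp. 7) w)); E={w↦3}; S={0↦-1, 1↦-1, 2↦-1, 3↦4}; K=∅⟩
[14] ⟨C=(λu. ((λq. w) u)); E={w↦3}; S={0↦-1, 1↦-1, 2↦-1, 3↦4}; K=[arg]⟩
[15] ⟨C=((λp. 7) w); E={w↦3}; S={0↦-1, 1↦-1, 2↦-1, 3↦4}; K=[fun]⟩
[16] ⟨C=(λp. 7); E={w↦3}; S={0↦-1, 1↦-1, 2↦-1, 3↦4}; K=[arg :: fun]⟩
[17] ⟨C=w; E={w↦3}; S={0↦-1, 1↦-1, 2↦-1, 3↦4}; K=[fun :: fun]⟩
[18] ⟨C=7; E={p↦4, w↦3}; S={0↦-1, 1↦-1, 2↦-1, 3↦4, 4↦4}; K=[fun]⟩
[19] ⟨C=((λq. w) u); E={u↦5, w↦3}; S={0↦-1, 1↦-1, 2↦-1, 3↦4, 4↦4, 5↦7}; K=∅⟩
[20] ⟨C=(λq. w); E={u↦5, w↦3}; S={0↦-1, 1↦-1, 2↦-1, 3↦4, 4↦4, 5↦7}; K=[arg]⟩
[21] ⟨C=u; E={u↦5, w↦3}; S={0↦-1, 1↦-1, 2↦-1, 3↦4, 4↦4, 5↦7}; K=[fun]⟩
[22] ⟨C=w; E={q↦6, u↦5, w↦3}; S={0↦-1, 1↦-1, 2↦-1, 3↦4, 4↦4, 5↦7, 6↦7}; K=∅⟩
→ final value 4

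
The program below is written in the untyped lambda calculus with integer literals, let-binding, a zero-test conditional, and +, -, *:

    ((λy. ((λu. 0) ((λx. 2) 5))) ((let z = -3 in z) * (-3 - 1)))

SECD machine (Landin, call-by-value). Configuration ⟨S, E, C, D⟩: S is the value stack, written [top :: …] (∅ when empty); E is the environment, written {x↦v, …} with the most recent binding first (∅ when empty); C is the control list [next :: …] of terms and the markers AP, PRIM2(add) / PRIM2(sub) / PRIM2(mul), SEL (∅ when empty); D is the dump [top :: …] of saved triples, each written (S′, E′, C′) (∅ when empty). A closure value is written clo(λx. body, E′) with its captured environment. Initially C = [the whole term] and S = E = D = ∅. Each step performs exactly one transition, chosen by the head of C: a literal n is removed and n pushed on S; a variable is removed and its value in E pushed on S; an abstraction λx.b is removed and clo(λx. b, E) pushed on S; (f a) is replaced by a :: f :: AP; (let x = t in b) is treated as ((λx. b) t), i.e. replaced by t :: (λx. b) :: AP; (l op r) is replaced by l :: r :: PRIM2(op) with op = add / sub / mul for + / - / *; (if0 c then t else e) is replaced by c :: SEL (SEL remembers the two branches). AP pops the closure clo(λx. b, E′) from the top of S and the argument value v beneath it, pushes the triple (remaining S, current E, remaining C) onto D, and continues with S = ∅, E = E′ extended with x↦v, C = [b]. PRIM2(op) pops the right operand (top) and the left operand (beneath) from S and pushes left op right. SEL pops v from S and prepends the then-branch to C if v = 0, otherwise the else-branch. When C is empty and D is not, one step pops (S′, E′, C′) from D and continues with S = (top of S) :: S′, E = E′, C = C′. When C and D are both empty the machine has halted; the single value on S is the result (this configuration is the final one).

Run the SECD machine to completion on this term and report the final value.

step 0: ⟨S=∅; E=∅; C=[((λy. ((λu. 0) ((λx. 2) 5))) ((let z = -3 in z) * (-3 - 1)))]; D=∅⟩
step 1: ⟨S=∅; E=∅; C=[((let z = -3 in z) * (-3 - 1)) :: (λy. ((λu. 0) ((λx. 2) 5))) :: AP]; D=∅⟩
step 2: ⟨S=∅; E=∅; C=[(let z = -3 in z) :: (-3 - 1) :: PRIM2(mul) :: (λy. ((λu. 0) ((λx. 2) 5))) :: AP]; D=∅⟩
step 3: ⟨S=∅; E=∅; C=[-3 :: (λz. z) :: AP :: (-3 - 1) :: PRIM2(mul) :: (λy. ((λu. 0) ((λx. 2) 5))) :: AP]; D=∅⟩
step 4: ⟨S=[-3]; E=∅; C=[(λz. z) :: AP :: (-3 - 1) :: PRIM2(mul) :: (λy. ((λu. 0) ((λx. 2) 5))) :: AP]; D=∅⟩
step 5: ⟨S=[clo(λz. z, ∅) :: -3]; E=∅; C=[AP :: (-3 - 1) :: PRIM2(mul) :: (λy. ((λu. 0) ((λx. 2) 5))) :: AP]; D=∅⟩
step 6: ⟨S=∅; E={z↦-3}; C=[z]; D=[(∅, ∅, [(-3 - 1) :: PRIM2(mul) :: (λy. ((λu. 0) ((λx. 2) 5))) :: AP])]⟩
step 7: ⟨S=[-3]; E={z↦-3}; C=∅; D=[(∅, ∅, [(-3 - 1) :: PRIM2(mul) :: (λy. ((λu. 0) ((λx. 2) 5))) :: AP])]⟩
step 8: ⟨S=[-3]; E=∅; C=[(-3 - 1) :: PRIM2(mul) :: (λy. ((λu. 0) ((λx. 2) 5))) :: AP]; D=∅⟩
step 9: ⟨S=[-3]; E=∅; C=[-3 :: 1 :: PRIM2(sub) :: PRIM2(mul) :: (λy. ((λu. 0) ((λx. 2) 5))) :: AP]; D=∅⟩
step 10: ⟨S=[-3 :: -3]; E=∅; C=[1 :: PRIM2(sub) :: PRIM2(mul) :: (λy. ((λu. 0) ((λx. 2) 5))) :: AP]; D=∅⟩
step 11: ⟨S=[1 :: -3 :: -3]; E=∅; C=[PRIM2(sub) :: PRIM2(mul) :: (λy. ((λu. 0) ((λx. 2) 5))) :: AP]; D=∅⟩
step 12: ⟨S=[-4 :: -3]; E=∅; C=[PRIM2(mul) :: (λy. ((λu. 0) ((λx. 2) 5))) :: AP]; D=∅⟩
step 13: ⟨S=[12]; E=∅; C=[(λy. ((λu. 0) ((λx. 2) 5))) :: AP]; D=∅⟩
step 14: ⟨S=[clo(λy. ((λu. 0) ((λx. 2) 5)), ∅) :: 12]; E=∅; C=[AP]; D=∅⟩
step 15: ⟨S=∅; E={y↦12}; C=[((λu. 0) ((λx. 2) 5))]; D=[(∅, ∅, ∅)]⟩
step 16: ⟨S=∅; E={y↦12}; C=[((λx. 2) 5) :: (λu. 0) :: AP]; D=[(∅, ∅, ∅)]⟩
step 17: ⟨S=∅; E={y↦12}; C=[5 :: (λx. 2) :: AP :: (λu. 0) :: AP]; D=[(∅, ∅, ∅)]⟩
step 18: ⟨S=[5]; E={y↦12}; C=[(λx. 2) :: AP :: (λu. 0) :: AP]; D=[(∅, ∅, ∅)]⟩
step 19: ⟨S=[clo(λx. 2, {y↦12}) :: 5]; E={y↦12}; C=[AP :: (λu. 0) :: AP]; D=[(∅, ∅, ∅)]⟩
step 20: ⟨S=∅; E={x↦5, y↦12}; C=[2]; D=[(∅, {y↦12}, [(λu. 0) :: AP]) :: (∅, ∅, ∅)]⟩
step 21: ⟨S=[2]; E={x↦5, y↦12}; C=∅; D=[(∅, {y↦12}, [(λu. 0) :: AP]) :: (∅, ∅, ∅)]⟩
step 22: ⟨S=[2]; E={y↦12}; C=[(λu. 0) :: AP]; D=[(∅, ∅, ∅)]⟩
step 23: ⟨S=[clo(λu. 0, {y↦12}) :: 2]; E={y↦12}; C=[AP]; D=[(∅, ∅, ∅)]⟩
step 24: ⟨S=∅; E={u↦2, y↦12}; C=[0]; D=[(∅, {y↦12}, ∅) :: (∅, ∅, ∅)]⟩
step 25: ⟨S=[0]; E={u↦2, y↦12}; C=∅; D=[(∅, {y↦12}, ∅) :: (∅, ∅, ∅)]⟩
step 26: ⟨S=[0]; E={y↦12}; C=∅; D=[(∅, ∅, ∅)]⟩
step 27: ⟨S=[0]; E=∅; C=∅; D=∅⟩
→ final value 0

Answer: 0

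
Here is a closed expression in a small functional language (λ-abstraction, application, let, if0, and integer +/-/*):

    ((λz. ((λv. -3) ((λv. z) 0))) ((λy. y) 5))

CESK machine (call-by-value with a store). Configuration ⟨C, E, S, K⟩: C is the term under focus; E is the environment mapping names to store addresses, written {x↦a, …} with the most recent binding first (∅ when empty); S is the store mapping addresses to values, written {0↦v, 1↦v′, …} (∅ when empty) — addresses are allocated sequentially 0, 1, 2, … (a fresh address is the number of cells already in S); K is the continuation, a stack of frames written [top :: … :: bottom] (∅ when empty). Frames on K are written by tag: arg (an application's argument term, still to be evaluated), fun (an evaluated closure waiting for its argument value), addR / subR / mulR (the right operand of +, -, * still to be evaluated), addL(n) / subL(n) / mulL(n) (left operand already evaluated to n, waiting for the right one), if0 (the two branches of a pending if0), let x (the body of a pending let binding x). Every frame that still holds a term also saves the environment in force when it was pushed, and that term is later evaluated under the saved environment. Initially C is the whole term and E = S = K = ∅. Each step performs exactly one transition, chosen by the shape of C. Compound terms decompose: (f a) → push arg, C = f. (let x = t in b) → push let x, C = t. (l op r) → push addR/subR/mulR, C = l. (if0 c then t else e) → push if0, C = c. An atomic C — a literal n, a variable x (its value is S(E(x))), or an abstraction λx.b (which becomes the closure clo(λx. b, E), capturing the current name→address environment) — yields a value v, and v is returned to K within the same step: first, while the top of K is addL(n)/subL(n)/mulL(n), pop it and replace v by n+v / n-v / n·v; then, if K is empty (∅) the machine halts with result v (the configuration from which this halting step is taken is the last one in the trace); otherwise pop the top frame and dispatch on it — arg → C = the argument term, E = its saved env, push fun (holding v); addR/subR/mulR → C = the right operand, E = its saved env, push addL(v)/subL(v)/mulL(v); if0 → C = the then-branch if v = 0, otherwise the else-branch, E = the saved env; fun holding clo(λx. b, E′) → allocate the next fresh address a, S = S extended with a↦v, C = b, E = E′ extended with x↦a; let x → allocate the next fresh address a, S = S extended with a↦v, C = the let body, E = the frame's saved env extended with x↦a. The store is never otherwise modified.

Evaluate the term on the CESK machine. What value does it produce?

0. ⟨C=((λz. ((λv. -3) ((λv. z) 0))) ((λy. y) 5)); E=∅; S=∅; K=∅⟩
1. ⟨C=(λz. ((λv. -3) ((λv. z) 0))); E=∅; S=∅; K=[arg]⟩
2. ⟨C=((λy. y) 5); E=∅; S=∅; K=[fun]⟩
3. ⟨C=(λy. y); E=∅; S=∅; K=[arg :: fun]⟩
4. ⟨C=5; E=∅; S=∅; K=[fun :: fun]⟩
5. ⟨C=y; E={y↦0}; S={0↦5}; K=[fun]⟩
6. ⟨C=((λv. -3) ((λv. z) 0)); E={z↦1}; S={0↦5, 1↦5}; K=∅⟩
7. ⟨C=(λv. -3); E={z↦1}; S={0↦5, 1↦5}; K=[arg]⟩
8. ⟨C=((λv. z) 0); E={z↦1}; S={0↦5, 1↦5}; K=[fun]⟩
9. ⟨C=(λv. z); E={z↦1}; S={0↦5, 1↦5}; K=[arg :: fun]⟩
10. ⟨C=0; E={z↦1}; S={0↦5, 1↦5}; K=[fun :: fun]⟩
11. ⟨C=z; E={v↦2, z↦1}; S={0↦5, 1↦5, 2↦0}; K=[fun]⟩
12. ⟨C=-3; E={v↦3, z↦1}; S={0↦5, 1↦5, 2↦0, 3↦5}; K=∅⟩
→ final value -3

Answer: -3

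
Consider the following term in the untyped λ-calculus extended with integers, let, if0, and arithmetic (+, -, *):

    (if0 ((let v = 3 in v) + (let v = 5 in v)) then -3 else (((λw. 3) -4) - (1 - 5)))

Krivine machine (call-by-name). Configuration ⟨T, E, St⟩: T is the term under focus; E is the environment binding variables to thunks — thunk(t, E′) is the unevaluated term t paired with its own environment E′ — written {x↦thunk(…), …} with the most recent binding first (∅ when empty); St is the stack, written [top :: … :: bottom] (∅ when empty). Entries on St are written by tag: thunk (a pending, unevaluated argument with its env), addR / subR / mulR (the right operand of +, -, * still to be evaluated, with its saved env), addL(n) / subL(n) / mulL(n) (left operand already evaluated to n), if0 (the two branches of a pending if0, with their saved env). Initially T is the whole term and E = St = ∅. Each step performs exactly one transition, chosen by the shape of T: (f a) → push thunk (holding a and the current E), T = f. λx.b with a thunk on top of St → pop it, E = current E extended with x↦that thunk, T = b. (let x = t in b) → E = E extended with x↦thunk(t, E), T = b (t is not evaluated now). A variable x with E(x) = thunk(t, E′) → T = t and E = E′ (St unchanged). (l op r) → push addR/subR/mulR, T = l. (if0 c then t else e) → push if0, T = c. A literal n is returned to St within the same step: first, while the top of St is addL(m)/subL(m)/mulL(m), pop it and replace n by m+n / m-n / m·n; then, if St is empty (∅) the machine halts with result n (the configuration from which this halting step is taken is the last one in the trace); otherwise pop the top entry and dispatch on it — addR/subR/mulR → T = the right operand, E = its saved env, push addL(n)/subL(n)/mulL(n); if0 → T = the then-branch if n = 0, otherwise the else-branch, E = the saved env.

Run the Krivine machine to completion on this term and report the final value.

[0] ⟨T=(if0 ((let v = 3 in v) + (let v = 5 in v)) then -3 else (((λw. 3) -4) - (1 - 5))); E=∅; St=∅⟩
[1] ⟨T=((let v = 3 in v) + (let v = 5 in v)); E=∅; St=[if0]⟩
[2] ⟨T=(let v = 3 in v); E=∅; St=[addR :: if0]⟩
[3] ⟨T=v; E={v↦thunk(3, ∅)}; St=[addR :: if0]⟩
[4] ⟨T=3; E=∅; St=[addR :: if0]⟩
[5] ⟨T=(let v = 5 in v); E=∅; St=[addL(3) :: if0]⟩
[6] ⟨T=v; E={v↦thunk(5, ∅)}; St=[addL(3) :: if0]⟩
[7] ⟨T=5; E=∅; St=[addL(3) :: if0]⟩
[8] ⟨T=(((λw. 3) -4) - (1 - 5)); E=∅; St=∅⟩
[9] ⟨T=((λw. 3) -4); E=∅; St=[subR]⟩
[10] ⟨T=(λw. 3); E=∅; St=[thunk :: subR]⟩
[11] ⟨T=3; E={w↦thunk(-4, ∅)}; St=[subR]⟩
[12] ⟨T=(1 - 5); E=∅; St=[subL(3)]⟩
[13] ⟨T=1; E=∅; St=[subR :: subL(3)]⟩
[14] ⟨T=5; E=∅; St=[subL(1) :: subL(3)]⟩
→ final value 7

Answer: 7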